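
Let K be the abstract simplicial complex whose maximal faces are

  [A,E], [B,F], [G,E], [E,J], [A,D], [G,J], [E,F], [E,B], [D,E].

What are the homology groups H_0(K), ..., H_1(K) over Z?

H_0 ≅ Z,  H_1 ≅ Z^3.

K has 7 vertices, 9 edges.
rank ∂_0 = 0, rank ∂_1 = 6 ⇒ b_0 = 7 − 0 − 6 = 1; all invariant factors of ∂_1 are 1 so no torsion. So H_0 ≅ Z.
rank ∂_1 = 6, rank ∂_2 = 0 ⇒ b_1 = 9 − 6 − 0 = 3. So H_1 ≅ Z^3.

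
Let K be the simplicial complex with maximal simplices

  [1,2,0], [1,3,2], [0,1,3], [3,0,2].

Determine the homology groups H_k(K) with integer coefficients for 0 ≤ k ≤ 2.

Order the vertices as 0 < 1 < 2 < 3. Listing each simplex with vertices in this order, K has dimension 2 with simplices:

  0-simplices (4): [0], [1], [2], [3]
  1-simplices (6): [0,1], [0,2], [0,3], [1,2], [1,3], [2,3]
  2-simplices (4): [0,1,2], [0,1,3], [0,2,3], [1,2,3]

Hence C_0 ≅ Z^4, C_1 ≅ Z^6, C_2 ≅ Z^4.

The boundary map ∂_1: C_1 → C_0 is given by ∂[p,q] = [q] − [p]. For instance
  ∂[0,1] = [1] − [0].
This gives a 4×6 integer matrix of rank 3; reducing to Smith normal form yields diagonal entries (1,1,1).

The boundary map ∂_2: C_2 → C_1 acts by ∂[p,q,r] = [q,r] − [p,r] + [p,q]. For instance
  ∂[1,2,3] = [2,3] − [1,3] + [1,2],
  ∂[0,1,2] = [1,2] − [0,2] + [0,1].
The 6×4 boundary matrix has rank 3 and Smith normal form diag(1,1,1).

Reading off H_k = ker ∂_k / im ∂_{k+1}:

  H_0: rank C_0 − rank ∂_1 = 4 − 3 = 1, and the invariant factors of ∂_1 are all 1, so H_0 ≅ Z.
  H_1: rank ker ∂_1 − rank ∂_2 = (6 − 3) − 3 = 0, and the invariant factors of ∂_2 are all 1, so H_1 ≅ 0.
  H_2: rank ker ∂_2 − rank ∂_3 = (4 − 3) − 0 = 1, and there is no ∂_3, so H_2 ≅ Z.

H_0 = Z,  H_1 = 0,  H_2 = Z.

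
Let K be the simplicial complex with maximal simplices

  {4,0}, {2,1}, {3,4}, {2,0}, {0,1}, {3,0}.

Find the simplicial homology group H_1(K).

H_1 ≅ Z^2.

Take the total order 0 < 1 < 2 < 3 < 4 on the vertex set. Then K (dimension 1) consists of the simplices:

  0-simplices (5): [0], [1], [2], [3], [4]
  1-simplices (6): [0,1], [0,2], [0,3], [0,4], [1,2], [3,4]

giving chain groups C_0 ≅ Z^5, C_1 ≅ Z^6.

The boundary map ∂_1: C_1 → C_0 is given by ∂[p,q] = [q] − [p]. For instance
  ∂[1,2] = [2] − [1].
The 5×6 boundary matrix has rank 4 and Smith normal form diag(1,1,1,1).

Now H_k = ker ∂_k / im ∂_{k+1}, so:

  H_1: rank ker ∂_1 − rank ∂_2 = (6 − 4) − 0 = 2, and there is no ∂_2, so H_1 = Z^2.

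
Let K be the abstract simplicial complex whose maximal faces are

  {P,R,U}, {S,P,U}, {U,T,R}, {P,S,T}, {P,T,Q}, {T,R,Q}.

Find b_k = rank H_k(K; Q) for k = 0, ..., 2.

b_0 = 1, b_1 = 1, b_2 = 0.

Fix the vertex order P < Q < R < S < T < U and write every simplex with vertices in increasing order. Then dim K = 2 and the simplices of K are:

  0-simplices (6): P, Q, R, S, T, U
  1-simplices (12): PQ, PR, PS, PT, PU, QR, QT, RT, RU, ST, SU, TU
  2-simplices (6): PQT, PRU, PST, PSU, QRT, RTU

Hence C_0 ≅ Z^6, C_1 ≅ Z^12, C_2 ≅ Z^6.

∂_1: C_1 → C_0 sends each edge [p,q] (with p < q) to q − p. For instance
  ∂PQ = Q − P.
The 6×12 boundary matrix has rank 5 and Smith normal form diag(1,1,1,1,1).

∂_2: C_2 → C_1 acts by ∂[p,q,r] = [q,r] − [p,r] + [p,q]. For instance
  ∂QRT = RT − QT + QR,
  ∂PRU = RU − PU + PR.
The 12×6 boundary matrix has rank 6 and Smith normal form diag(1,1,1,1,1,1).

From H_k ≅ ker(∂_k) / im(∂_{k+1}) we obtain:

  H_0: rank C_0 − rank ∂_1 = 6 − 5 = 1, and the invariant factors of ∂_1 are all 1, so H_0 = Z.
  H_1: rank ker ∂_1 − rank ∂_2 = (12 − 5) − 6 = 1, and the invariant factors of ∂_2 are all 1, so H_1 = Z.
  H_2: rank ker ∂_2 − rank ∂_3 = (6 − 6) − 0 = 0, and there is no ∂_3, so H_2 = 0.

As a check, the Euler characteristic is 6 − 12 + 6 = 0, which agrees with 1 − 1 + 0 = 0.
(K is a triangulation of the cylinder S^1 x I.)

Hence the Betti numbers are b_0 = 1, b_1 = 1, b_2 = 0.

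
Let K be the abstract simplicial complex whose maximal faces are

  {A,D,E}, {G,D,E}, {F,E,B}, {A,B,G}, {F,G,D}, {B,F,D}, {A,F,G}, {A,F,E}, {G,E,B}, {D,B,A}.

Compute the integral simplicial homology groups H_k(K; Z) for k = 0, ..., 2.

H_0 ≅ Z,  H_1 ≅ Z/2,  H_2 = 0.

Take the total order A < B < D < E < F < G on the vertex set. Then K (dimension 2) consists of the simplices:

  0-simplices (6): A, B, D, E, F, G
  1-simplices (15): AB, AD, AE, AF, AG, BD, BE, BF, BG, DE, DF, DG, EF, EG, FG
  2-simplices (10): ABD, ABG, ADE, AEF, AFG, BDF, BEF, BEG, DEG, DFG

Hence C_0 ≅ Z^6, C_1 ≅ Z^15, C_2 ≅ Z^10.

The boundary map ∂_1: C_1 → C_0 is given by ∂[p,q] = [q] − [p].
The 6×15 boundary matrix has rank 5 and Smith normal form diag(1,1,1,1,1).

Boundary ∂_2: C_2 → C_1 sends each 2-simplex [p,q,r] to [q,r] − [p,r] + [p,q]. For instance
  ∂DEG = EG − DG + DE,
  ∂DFG = FG − DG + DF.
The resulting 15×10 matrix has rank 10, and its Smith normal form has invariant factors (1,1,1,1,1,1,1,1,1,2).

From H_k ≅ ker(∂_k) / im(∂_{k+1}) we obtain:

  H_0: rank C_0 − rank ∂_1 = 6 − 5 = 1, and the invariant factors of ∂_1 are all 1, so H_0 = Z.
  H_1: rank ker ∂_1 − rank ∂_2 = (15 − 5) − 10 = 0, and ∂_2 has invariant factor 2 > 1, so H_1 = Z/2.
  H_2: rank ker ∂_2 − rank ∂_3 = (10 − 10) − 0 = 0, and there is no ∂_3, so H_2 = 0.

As a check, the Euler characteristic is 6 − 15 + 10 = 1, which agrees with 1 − 0 + 0 = 1.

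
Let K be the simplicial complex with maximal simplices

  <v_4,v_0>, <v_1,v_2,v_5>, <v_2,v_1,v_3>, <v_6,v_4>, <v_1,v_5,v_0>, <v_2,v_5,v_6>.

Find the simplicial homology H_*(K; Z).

H_0 ≅ Z,  H_1 ≅ Z,  H_2 = 0.

Take the total order v_0 < v_1 < v_2 < v_3 < v_4 < v_5 < v_6 on the vertex set. Then K (dimension 2) consists of the simplices:

  0-simplices (7): [v_0], [v_1], [v_2], [v_3], [v_4], [v_5], [v_6]
  1-simplices (11): [v_0,v_1], [v_0,v_4], [v_0,v_5], [v_1,v_2], [v_1,v_3], [v_1,v_5], [v_2,v_3], [v_2,v_5], [v_2,v_6], [v_4,v_6], [v_5,v_6]
  2-simplices (4): [v_0,v_1,v_5], [v_1,v_2,v_3], [v_1,v_2,v_5], [v_2,v_5,v_6]

Hence C_0 ≅ Z^7, C_1 ≅ Z^11, C_2 ≅ Z^4.

The boundary map ∂_1: C_1 → C_0 maps an edge to its endpoints' difference, ∂[p,q] = q − p. For instance
  ∂[v_2,v_6] = [v_6] − [v_2].
The resulting 7×11 matrix has rank 6, and its Smith normal form has invariant factors (1,1,1,1,1,1).

∂_2: C_2 → C_1 sends each 2-simplex [p,q,r] to [q,r] − [p,r] + [p,q]. For instance
  ∂[v_1,v_2,v_5] = [v_2,v_5] − [v_1,v_5] + [v_1,v_2],
  ∂[v_1,v_2,v_3] = [v_2,v_3] − [v_1,v_3] + [v_1,v_2].
The resulting 11×4 matrix has rank 4, and its Smith normal form has invariant factors (1,1,1,1).

Computing H_k = (kernel of ∂_k) / (image of ∂_{k+1}):

  H_0: rank C_0 − rank ∂_1 = 7 − 6 = 1, and the invariant factors of ∂_1 are all 1, so H_0 ≅ Z.
  H_1: rank ker ∂_1 − rank ∂_2 = (11 − 6) − 4 = 1, and the invariant factors of ∂_2 are all 1, so H_1 ≅ Z.
  H_2: rank ker ∂_2 − rank ∂_3 = (4 − 4) − 0 = 0, and there is no ∂_3, so H_2 ≅ 0.

As a check, the Euler characteristic is 7 − 11 + 4 = 0, which agrees with 1 − 1 + 0 = 0.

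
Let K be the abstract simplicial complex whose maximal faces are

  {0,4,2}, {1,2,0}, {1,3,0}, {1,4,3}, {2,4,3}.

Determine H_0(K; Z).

H_0 ≅ Z.

Order the vertices as 0 < 1 < 2 < 3 < 4. Listing each simplex with vertices in this order, K has dimension 2 with simplices:

  0-simplices (5): [0], [1], [2], [3], [4]
  1-simplices (10): [0,1], [0,2], [0,3], [0,4], [1,2], [1,3], [1,4], [2,3], [2,4], [3,4]
  2-simplices (5): [0,1,2], [0,1,3], [0,2,4], [1,3,4], [2,3,4]

so the chain groups are C_0 ≅ Z^5, C_1 ≅ Z^10, C_2 ≅ Z^5.

The boundary map ∂_1: C_1 → C_0 is given by ∂[p,q] = [q] − [p].
The 5×10 boundary matrix has rank 4 and Smith normal form diag(1,1,1,1).

The boundary map ∂_2: C_2 → C_1 sends each 2-simplex [p,q,r] to [q,r] − [p,r] + [p,q]. For instance
  ∂[0,2,4] = [2,4] − [0,4] + [0,2],
  ∂[1,3,4] = [3,4] − [1,4] + [1,3].
As a 10×5 matrix over Z this has rank 5, with invariant factors (1,1,1,1,1).

From H_k ≅ ker(∂_k) / im(∂_{k+1}) we obtain:

  H_0: rank C_0 − rank ∂_1 = 5 − 4 = 1, and the invariant factors of ∂_1 are all 1, so H_0 = Z.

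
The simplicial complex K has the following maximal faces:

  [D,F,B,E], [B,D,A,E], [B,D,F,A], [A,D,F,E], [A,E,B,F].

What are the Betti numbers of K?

K has 5 vertices, 10 edges, 10 triangles, 5 3-simplices.
rank ∂_0 = 0, rank ∂_1 = 4 ⇒ b_0 = 5 − 0 − 4 = 1; all invariant factors of ∂_1 are 1 so no torsion. So H_0 ≅ Z.
rank ∂_1 = 4, rank ∂_2 = 6 ⇒ b_1 = 10 − 4 − 6 = 0; all invariant factors of ∂_2 are 1 so no torsion. So H_1 ≅ 0.
rank ∂_2 = 6, rank ∂_3 = 4 ⇒ b_2 = 10 − 6 − 4 = 0; all invariant factors of ∂_3 are 1 so no torsion. So H_2 ≅ 0.
rank ∂_3 = 4, rank ∂_4 = 0 ⇒ b_3 = 5 − 4 − 0 = 1. So H_3 ≅ Z.

b_0 = 1, b_1 = 0, b_2 = 0, b_3 = 1.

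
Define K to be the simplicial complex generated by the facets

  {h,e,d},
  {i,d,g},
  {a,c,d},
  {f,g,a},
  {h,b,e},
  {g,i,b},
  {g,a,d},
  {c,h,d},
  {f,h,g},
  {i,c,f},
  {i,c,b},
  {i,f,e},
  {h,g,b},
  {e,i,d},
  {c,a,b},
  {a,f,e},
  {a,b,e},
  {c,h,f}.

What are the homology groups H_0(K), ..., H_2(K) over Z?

K has 9 vertices, 27 edges, 18 triangles.
rank ∂_0 = 0, rank ∂_1 = 8 ⇒ b_0 = 9 − 0 − 8 = 1; all invariant factors of ∂_1 are 1 so no torsion. So H_0 ≅ Z.
rank ∂_1 = 8, rank ∂_2 = 17 ⇒ b_1 = 27 − 8 − 17 = 2; all invariant factors of ∂_2 are 1 so no torsion. So H_1 ≅ Z^2.
rank ∂_2 = 17, rank ∂_3 = 0 ⇒ b_2 = 18 − 17 − 0 = 1. So H_2 ≅ Z.

H_0 = Z,  H_1 = Z^2,  H_2 = Z.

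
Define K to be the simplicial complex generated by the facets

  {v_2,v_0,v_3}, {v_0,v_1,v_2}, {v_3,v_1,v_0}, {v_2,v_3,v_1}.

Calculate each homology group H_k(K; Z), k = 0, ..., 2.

H_0 ≅ Z,  H_1 = 0,  H_2 ≅ Z.

Fix the vertex order v_0 < v_1 < v_2 < v_3 and write every simplex with vertices in increasing order. Then dim K = 2 and the simplices of K are:

  0-simplices (4): [v_0], [v_1], [v_2], [v_3]
  1-simplices (6): [v_0,v_1], [v_0,v_2], [v_0,v_3], [v_1,v_2], [v_1,v_3], [v_2,v_3]
  2-simplices (4): [v_0,v_1,v_2], [v_0,v_1,v_3], [v_0,v_2,v_3], [v_1,v_2,v_3]

Hence C_0 ≅ Z^4, C_1 ≅ Z^6, C_2 ≅ Z^4.

∂_1: C_1 → C_0 sends each edge [p,q] (with p < q) to q − p. For instance
  ∂[v_0,v_3] = [v_3] − [v_0].
The resulting 4×6 matrix has rank 3, and its Smith normal form has invariant factors (1,1,1).

The boundary map ∂_2: C_2 → C_1 acts by ∂[p,q,r] = [q,r] − [p,r] + [p,q]. For instance
  ∂[v_0,v_1,v_3] = [v_1,v_3] − [v_0,v_3] + [v_0,v_1],
  ∂[v_0,v_1,v_2] = [v_1,v_2] − [v_0,v_2] + [v_0,v_1].
The 6×4 boundary matrix has rank 3 and Smith normal form diag(1,1,1).

Now H_k = ker ∂_k / im ∂_{k+1}, so:

  H_0: rank C_0 − rank ∂_1 = 4 − 3 = 1, and the invariant factors of ∂_1 are all 1, so H_0 = Z.
  H_1: rank ker ∂_1 − rank ∂_2 = (6 − 3) − 3 = 0, and the invariant factors of ∂_2 are all 1, so H_1 = 0.
  H_2: rank ker ∂_2 − rank ∂_3 = (4 − 3) − 0 = 1, and there is no ∂_3, so H_2 = Z.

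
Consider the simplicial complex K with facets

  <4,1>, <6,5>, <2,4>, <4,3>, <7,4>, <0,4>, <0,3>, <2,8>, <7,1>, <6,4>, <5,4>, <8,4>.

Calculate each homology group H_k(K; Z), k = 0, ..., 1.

Fix the vertex order 0 < 1 < 2 < 3 < 4 < 5 < 6 < 7 < 8 and write every simplex with vertices in increasing order. Then dim K = 1 and the simplices of K are:

  0-simplices (9): [0], [1], [2], [3], [4], [5], [6], [7], [8]
  1-simplices (12): [0,3], [0,4], [1,4], [1,7], [2,4], [2,8], [3,4], [4,5], [4,6], [4,7], [4,8], [5,6]

Hence C_0 ≅ Z^9, C_1 ≅ Z^12.

The boundary map ∂_1: C_1 → C_0 maps an edge to its endpoints' difference, ∂[p,q] = q − p. For instance
  ∂[2,8] = [8] − [2].
The 9×12 boundary matrix has rank 8 and Smith normal form diag(1,1,1,1,1,1,1,1).

Computing H_k = (kernel of ∂_k) / (image of ∂_{k+1}):

  H_0: rank C_0 − rank ∂_1 = 9 − 8 = 1, and the invariant factors of ∂_1 are all 1, so H_0 = Z.
  H_1: rank ker ∂_1 − rank ∂_2 = (12 − 8) − 0 = 4, and there is no ∂_2, so H_1 = Z^4.

As a check, the Euler characteristic is 9 − 12 = -3, which agrees with 1 − 4 = -3.

H_0 = Z,  H_1 = Z^4.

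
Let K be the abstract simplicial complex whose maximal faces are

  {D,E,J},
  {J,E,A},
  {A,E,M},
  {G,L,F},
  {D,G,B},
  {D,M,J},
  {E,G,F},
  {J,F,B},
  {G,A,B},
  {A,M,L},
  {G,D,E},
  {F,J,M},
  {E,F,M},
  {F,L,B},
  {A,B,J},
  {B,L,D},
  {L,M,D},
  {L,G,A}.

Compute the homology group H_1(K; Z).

Fix the vertex order A < B < D < E < F < G < J < L < M and write every simplex with vertices in increasing order. Then dim K = 2 and the simplices of K are:

  0-simplices (9): A, B, D, E, F, G, J, L, M
  1-simplices (27): AB, AE, AG, AJ, AL, AM, BD, BF, BG, BJ, BL, DE, DG, DJ, DL, DM, EF, EG, EJ, EM, FG, FJ, FL, FM, GL, JM, LM
  2-simplices (18): ABG, ABJ, AEJ, AEM, AGL, ALM, BDG, BDL, BFJ, BFL, DEG, DEJ, DJM, DLM, EFG, EFM, FGL, FJM

giving chain groups C_0 ≅ Z^9, C_1 ≅ Z^27, C_2 ≅ Z^18.

The boundary map ∂_1: C_1 → C_0 maps an edge to its endpoints' difference, ∂[p,q] = q − p.
As a 9×27 matrix over Z this has rank 8, with invariant factors (1,1,1,1,1,1,1,1).

∂_2: C_2 → C_1 maps a triangle to the signed sum of its edges. For instance
  ∂AEM = EM − AM + AE,
  ∂DEG = EG − DG + DE.
This gives a 27×18 integer matrix of rank 18; reducing to Smith normal form yields diagonal entries (1,1,1,1,1,1,1,1,1,1,1,1,1,1,1,1,1,2).

Reading off H_k = ker ∂_k / im ∂_{k+1}:

  H_1: rank ker ∂_1 − rank ∂_2 = (27 − 8) − 18 = 1, and ∂_2 has invariant factor 2 > 1, so H_1 = Z × Z/2.

H_1 = Z × Z/2.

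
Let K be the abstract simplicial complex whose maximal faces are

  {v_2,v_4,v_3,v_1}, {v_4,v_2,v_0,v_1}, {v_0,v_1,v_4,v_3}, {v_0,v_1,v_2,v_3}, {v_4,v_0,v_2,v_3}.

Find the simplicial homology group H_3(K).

H_3 ≅ Z.

We work with the vertex ordering v_0 < v_1 < v_2 < v_3 < v_4. The simplices of K, each written with vertices in increasing order, are:

  0-simplices (5): [v_0], [v_1], [v_2], [v_3], [v_4]
  1-simplices (10): [v_0,v_1], [v_0,v_2], [v_0,v_3], [v_0,v_4], [v_1,v_2], [v_1,v_3], [v_1,v_4], [v_2,v_3], [v_2,v_4], [v_3,v_4]
  2-simplices (10): [v_0,v_1,v_2], [v_0,v_1,v_3], [v_0,v_1,v_4], [v_0,v_2,v_3], [v_0,v_2,v_4], [v_0,v_3,v_4], [v_1,v_2,v_3], [v_1,v_2,v_4], [v_1,v_3,v_4], [v_2,v_3,v_4]
  3-simplices (5): [v_0,v_1,v_2,v_3], [v_0,v_1,v_2,v_4], [v_0,v_1,v_3,v_4], [v_0,v_2,v_3,v_4], [v_1,v_2,v_3,v_4]

Hence C_0 ≅ Z^5, C_1 ≅ Z^10, C_2 ≅ Z^10, C_3 ≅ Z^5.

The boundary map ∂_1: C_1 → C_0 is given by ∂[p,q] = [q] − [p]. For instance
  ∂[v_0,v_1] = [v_1] − [v_0].
As a 5×10 matrix over Z this has rank 4, with invariant factors (1,1,1,1).

∂_2: C_2 → C_1 acts by ∂[p,q,r] = [q,r] − [p,r] + [p,q]. For instance
  ∂[v_0,v_2,v_4] = [v_2,v_4] − [v_0,v_4] + [v_0,v_2],
  ∂[v_1,v_2,v_3] = [v_2,v_3] − [v_1,v_3] + [v_1,v_2].
This gives a 10×10 integer matrix of rank 6; reducing to Smith normal form yields diagonal entries (1,1,1,1,1,1).

The boundary map ∂_3: C_3 → C_2 sends each 3-simplex σ to the alternating sum Σ_i (−1)^i (σ with its i-th vertex removed). For instance
  ∂[v_1,v_2,v_3,v_4] = [v_2,v_3,v_4] − [v_1,v_3,v_4] + [v_1,v_2,v_4] − [v_1,v_2,v_3],
  ∂[v_0,v_1,v_3,v_4] = [v_1,v_3,v_4] − [v_0,v_3,v_4] + [v_0,v_1,v_4] − [v_0,v_1,v_3].
This gives a 10×5 integer matrix of rank 4; reducing to Smith normal form yields diagonal entries (1,1,1,1).

Reading off H_k = ker ∂_k / im ∂_{k+1}:

  H_3: rank ker ∂_3 − rank ∂_4 = (5 − 4) − 0 = 1, and there is no ∂_4, so H_3 ≅ Z.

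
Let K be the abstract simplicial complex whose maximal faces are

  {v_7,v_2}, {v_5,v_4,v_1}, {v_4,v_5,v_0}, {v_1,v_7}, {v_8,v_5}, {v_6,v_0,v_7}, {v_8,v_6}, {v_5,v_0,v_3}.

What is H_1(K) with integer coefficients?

H_1 = Z^2.

Order the vertices as v_0 < v_1 < v_2 < v_3 < v_4 < v_5 < v_6 < v_7 < v_8. Listing each simplex with vertices in this order, K has dimension 2 with simplices:

  0-simplices (9): [v_0], [v_1], [v_2], [v_3], [v_4], [v_5], [v_6], [v_7], [v_8]
  1-simplices (14): [v_0,v_3], [v_0,v_4], [v_0,v_5], [v_0,v_6], [v_0,v_7], [v_1,v_4], [v_1,v_5], [v_1,v_7], [v_2,v_7], [v_3,v_5], [v_4,v_5], [v_5,v_8], [v_6,v_7], [v_6,v_8]
  2-simplices (4): [v_0,v_3,v_5], [v_0,v_4,v_5], [v_0,v_6,v_7], [v_1,v_4,v_5]

so the chain groups are C_0 ≅ Z^9, C_1 ≅ Z^14, C_2 ≅ Z^4.

Boundary ∂_1: C_1 → C_0 sends each edge [p,q] (with p < q) to q − p. For instance
  ∂[v_0,v_3] = [v_3] − [v_0].
The resulting 9×14 matrix has rank 8, and its Smith normal form has invariant factors (1,1,1,1,1,1,1,1).

∂_2: C_2 → C_1 maps a triangle to the signed sum of its edges. For instance
  ∂[v_1,v_4,v_5] = [v_4,v_5] − [v_1,v_5] + [v_1,v_4],
  ∂[v_0,v_4,v_5] = [v_4,v_5] − [v_0,v_5] + [v_0,v_4].
The 14×4 boundary matrix has rank 4 and Smith normal form diag(1,1,1,1).

Now H_k = ker ∂_k / im ∂_{k+1}, so:

  H_1: rank ker ∂_1 − rank ∂_2 = (14 − 8) − 4 = 2, and the invariant factors of ∂_2 are all 1, so H_1 = Z^2.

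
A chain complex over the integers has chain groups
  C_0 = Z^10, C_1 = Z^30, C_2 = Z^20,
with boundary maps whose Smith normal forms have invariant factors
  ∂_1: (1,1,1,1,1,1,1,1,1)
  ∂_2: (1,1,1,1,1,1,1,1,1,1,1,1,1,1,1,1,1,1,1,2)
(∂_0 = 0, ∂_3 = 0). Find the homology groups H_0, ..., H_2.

H_0 ≅ Z,  H_1 ≅ Z ⊕ Z_2,  H_2 = 0.

H_0: b_0 = 10 − 0 − 9 = 1; torsion from ∂_1 factors > 1: none. So H_0 ≅ Z.
H_1: b_1 = 30 − 9 − 20 = 1; torsion from ∂_2 factors > 1: [2]. So H_1 ≅ Z ⊕ Z_2.
H_2: b_2 = 20 − 20 − 0 = 0; torsion from ∂_3 factors > 1: none. So H_2 ≅ 0.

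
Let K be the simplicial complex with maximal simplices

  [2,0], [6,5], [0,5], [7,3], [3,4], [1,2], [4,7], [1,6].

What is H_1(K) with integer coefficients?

Order the vertices as 0 < 1 < 2 < 3 < 4 < 5 < 6 < 7. Listing each simplex with vertices in this order, K has dimension 1 with simplices:

  0-simplices (8): [0], [1], [2], [3], [4], [5], [6], [7]
  1-simplices (8): [0,2], [0,5], [1,2], [1,6], [3,4], [3,7], [4,7], [5,6]

giving chain groups C_0 ≅ Z^8, C_1 ≅ Z^8.

The boundary map ∂_1: C_1 → C_0 is given by ∂[p,q] = [q] − [p]. For instance
  ∂[3,7] = [7] − [3].
The resulting 8×8 matrix has rank 6, and its Smith normal form has invariant factors (1,1,1,1,1,1).

From H_k ≅ ker(∂_k) / im(∂_{k+1}) we obtain:

  H_1: rank ker ∂_1 − rank ∂_2 = (8 − 6) − 0 = 2, and there is no ∂_2, so H_1 ≅ Z^2.

(K is a triangulation of the disjoint union of the circle S^1 and the circle S^1.)

H_1 ≅ Z^2.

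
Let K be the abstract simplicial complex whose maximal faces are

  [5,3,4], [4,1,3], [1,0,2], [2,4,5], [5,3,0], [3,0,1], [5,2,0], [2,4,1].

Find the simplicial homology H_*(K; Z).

We work with the vertex ordering 0 < 1 < 2 < 3 < 4 < 5. The simplices of K, each written with vertices in increasing order, are:

  0-simplices (6): [0], [1], [2], [3], [4], [5]
  1-simplices (12): [0,1], [0,2], [0,3], [0,5], [1,2], [1,3], [1,4], [2,4], [2,5], [3,4], [3,5], [4,5]
  2-simplices (8): [0,1,2], [0,1,3], [0,2,5], [0,3,5], [1,2,4], [1,3,4], [2,4,5], [3,4,5]

so the chain groups are C_0 ≅ Z^6, C_1 ≅ Z^12, C_2 ≅ Z^8.

∂_1: C_1 → C_0 maps an edge to its endpoints' difference, ∂[p,q] = q − p. For instance
  ∂[3,5] = [5] − [3].
The 6×12 boundary matrix has rank 5 and Smith normal form diag(1,1,1,1,1).

The boundary map ∂_2: C_2 → C_1 sends each 2-simplex [p,q,r] to [q,r] − [p,r] + [p,q]. For instance
  ∂[0,1,2] = [1,2] − [0,2] + [0,1],
  ∂[3,4,5] = [4,5] − [3,5] + [3,4].
This gives a 12×8 integer matrix of rank 7; reducing to Smith normal form yields diagonal entries (1,1,1,1,1,1,1).

Reading off H_k = ker ∂_k / im ∂_{k+1}:

  H_0: rank C_0 − rank ∂_1 = 6 − 5 = 1, and the invariant factors of ∂_1 are all 1, so H_0 ≅ Z.
  H_1: rank ker ∂_1 − rank ∂_2 = (12 − 5) − 7 = 0, and the invariant factors of ∂_2 are all 1, so H_1 ≅ 0.
  H_2: rank ker ∂_2 − rank ∂_3 = (8 − 7) − 0 = 1, and there is no ∂_3, so H_2 ≅ Z.

H_0 = Z,  H_1 = 0,  H_2 = Z.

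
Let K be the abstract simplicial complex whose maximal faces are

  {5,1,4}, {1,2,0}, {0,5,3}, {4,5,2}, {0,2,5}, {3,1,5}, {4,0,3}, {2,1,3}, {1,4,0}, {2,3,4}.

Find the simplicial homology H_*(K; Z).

H_0 ≅ Z,  H_1 ≅ Z/2,  H_2 = 0.

Fix the vertex order 0 < 1 < 2 < 3 < 4 < 5 and write every simplex with vertices in increasing order. Then dim K = 2 and the simplices of K are:

  0-simplices (6): [0], [1], [2], [3], [4], [5]
  1-simplices (15): [0,1], [0,2], [0,3], [0,4], [0,5], [1,2], [1,3], [1,4], [1,5], [2,3], [2,4], [2,5], [3,4], [3,5], [4,5]
  2-simplices (10): [0,1,2], [0,1,4], [0,2,5], [0,3,4], [0,3,5], [1,2,3], [1,3,5], [1,4,5], [2,3,4], [2,4,5]

giving chain groups C_0 ≅ Z^6, C_1 ≅ Z^15, C_2 ≅ Z^10.

The boundary map ∂_1: C_1 → C_0 sends each edge [p,q] (with p < q) to q − p. For instance
  ∂[4,5] = [5] − [4].
As a 6×15 matrix over Z this has rank 5, with invariant factors (1,1,1,1,1).

The boundary map ∂_2: C_2 → C_1 maps a triangle to the signed sum of its edges. For instance
  ∂[2,4,5] = [4,5] − [2,5] + [2,4],
  ∂[0,3,5] = [3,5] − [0,5] + [0,3].
The resulting 15×10 matrix has rank 10, and its Smith normal form has invariant factors (1,1,1,1,1,1,1,1,1,2).

Computing H_k = (kernel of ∂_k) / (image of ∂_{k+1}):

  H_0: rank C_0 − rank ∂_1 = 6 − 5 = 1, and the invariant factors of ∂_1 are all 1, so H_0 ≅ Z.
  H_1: rank ker ∂_1 − rank ∂_2 = (15 − 5) − 10 = 0, and ∂_2 has invariant factor 2 > 1, so H_1 ≅ Z/2.
  H_2: rank ker ∂_2 − rank ∂_3 = (10 − 10) − 0 = 0, and there is no ∂_3, so H_2 ≅ 0.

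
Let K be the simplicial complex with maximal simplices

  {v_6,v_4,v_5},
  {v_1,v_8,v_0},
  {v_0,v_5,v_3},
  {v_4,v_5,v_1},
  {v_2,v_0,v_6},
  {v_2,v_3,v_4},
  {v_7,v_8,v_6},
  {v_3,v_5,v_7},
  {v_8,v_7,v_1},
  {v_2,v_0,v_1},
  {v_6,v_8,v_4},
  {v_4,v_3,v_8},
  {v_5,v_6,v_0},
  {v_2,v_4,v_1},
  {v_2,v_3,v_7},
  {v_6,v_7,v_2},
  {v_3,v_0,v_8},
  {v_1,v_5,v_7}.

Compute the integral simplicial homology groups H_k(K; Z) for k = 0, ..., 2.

Fix the vertex order v_0 < v_1 < v_2 < v_3 < v_4 < v_5 < v_6 < v_7 < v_8 and write every simplex with vertices in increasing order. Then dim K = 2 and the simplices of K are:

  0-simplices (9): [v_0], [v_1], [v_2], [v_3], [v_4], [v_5], [v_6], [v_7], [v_8]
  1-simplices (27): (27 of them)
  2-simplices (18): (18 of them)

so the chain groups are C_0 ≅ Z^9, C_1 ≅ Z^27, C_2 ≅ Z^18.

∂_1: C_1 → C_0 is given by ∂[p,q] = [q] − [p].
The resulting 9×27 matrix has rank 8, and its Smith normal form has invariant factors (1,1,1,1,1,1,1,1).

The boundary map ∂_2: C_2 → C_1 acts by ∂[p,q,r] = [q,r] − [p,r] + [p,q]. For instance
  ∂[v_1,v_7,v_8] = [v_7,v_8] − [v_1,v_8] + [v_1,v_7],
  ∂[v_0,v_2,v_6] = [v_2,v_6] − [v_0,v_6] + [v_0,v_2].
The 27×18 boundary matrix has rank 17 and Smith normal form diag(1,1,1,1,1,1,1,1,1,1,1,1,1,1,1,1,1).

Now H_k = ker ∂_k / im ∂_{k+1}, so:

  H_0: rank C_0 − rank ∂_1 = 9 − 8 = 1, and the invariant factors of ∂_1 are all 1, so H_0 ≅ Z.
  H_1: rank ker ∂_1 − rank ∂_2 = (27 − 8) − 17 = 2, and the invariant factors of ∂_2 are all 1, so H_1 ≅ Z^2.
  H_2: rank ker ∂_2 − rank ∂_3 = (18 − 17) − 0 = 1, and there is no ∂_3, so H_2 ≅ Z.

As a check, the Euler characteristic is 9 − 27 + 18 = 0, which agrees with 1 − 2 + 1 = 0.

H_0 = Z,  H_1 = Z^2,  H_2 = Z.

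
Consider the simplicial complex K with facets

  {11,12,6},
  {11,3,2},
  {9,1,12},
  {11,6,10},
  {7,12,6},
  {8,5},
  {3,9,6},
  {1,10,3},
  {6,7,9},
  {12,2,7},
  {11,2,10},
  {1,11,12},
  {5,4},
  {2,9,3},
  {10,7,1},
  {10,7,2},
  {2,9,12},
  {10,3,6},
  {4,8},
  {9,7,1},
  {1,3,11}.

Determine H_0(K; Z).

H_0 = Z^2.

Take the total order 1 < 2 < 3 < 4 < 5 < 6 < 7 < 8 < 9 < 10 < 11 < 12 on the vertex set. Then K (dimension 2) consists of the simplices:

  0-simplices (12): [1], [2], [3], [4], [5], [6], [7], [8], [9], [10], [11], [12]
  1-simplices (30): (30 of them)
  2-simplices (18): (18 of them)

giving chain groups C_0 ≅ Z^12, C_1 ≅ Z^30, C_2 ≅ Z^18.

The boundary map ∂_1: C_1 → C_0 is given by ∂[p,q] = [q] − [p]. For instance
  ∂[7,10] = [10] − [7].
The 12×30 boundary matrix has rank 10 and Smith normal form diag(1,1,1,1,1,1,1,1,1,1).

Boundary ∂_2: C_2 → C_1 acts by ∂[p,q,r] = [q,r] − [p,r] + [p,q]. For instance
  ∂[1,3,10] = [3,10] − [1,10] + [1,3],
  ∂[1,7,9] = [7,9] − [1,9] + [1,7].
The 30×18 boundary matrix has rank 18 and Smith normal form diag(1,1,1,1,1,1,1,1,1,1,1,1,1,1,1,1,1,2).

Computing H_k = (kernel of ∂_k) / (image of ∂_{k+1}):

  H_0: rank C_0 − rank ∂_1 = 12 − 10 = 2, and the invariant factors of ∂_1 are all 1, so H_0 ≅ Z^2.

(K is a triangulation of the disjoint union of the circle S^1 and the Klein bottle.)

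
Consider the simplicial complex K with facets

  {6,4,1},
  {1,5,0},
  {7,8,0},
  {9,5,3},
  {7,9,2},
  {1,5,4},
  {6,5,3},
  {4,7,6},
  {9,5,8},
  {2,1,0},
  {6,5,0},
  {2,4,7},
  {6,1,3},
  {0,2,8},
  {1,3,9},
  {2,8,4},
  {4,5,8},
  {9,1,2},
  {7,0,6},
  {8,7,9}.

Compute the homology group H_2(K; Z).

Order the vertices as 0 < 1 < 2 < 3 < 4 < 5 < 6 < 7 < 8 < 9. Listing each simplex with vertices in this order, K has dimension 2 with simplices:

  0-simplices (10): [0], [1], [2], [3], [4], [5], [6], [7], [8], [9]
  1-simplices (30): (30 of them)
  2-simplices (20): (20 of them)

giving chain groups C_0 ≅ Z^10, C_1 ≅ Z^30, C_2 ≅ Z^20.

The boundary map ∂_1: C_1 → C_0 sends each edge [p,q] (with p < q) to q − p.
This gives a 10×30 integer matrix of rank 9; reducing to Smith normal form yields diagonal entries (1,1,1,1,1,1,1,1,1).

∂_2: C_2 → C_1 sends each 2-simplex [p,q,r] to [q,r] − [p,r] + [p,q]. For instance
  ∂[1,4,6] = [4,6] − [1,6] + [1,4],
  ∂[0,5,6] = [5,6] − [0,6] + [0,5].
The resulting 30×20 matrix has rank 20, and its Smith normal form has invariant factors (1,1,1,1,1,1,1,1,1,1,1,1,1,1,1,1,1,1,1,2).

Now H_k = ker ∂_k / im ∂_{k+1}, so:

  H_2: rank ker ∂_2 − rank ∂_3 = (20 − 20) − 0 = 0, and there is no ∂_3, so H_2 ≅ 0.

H_2 ≅ 0.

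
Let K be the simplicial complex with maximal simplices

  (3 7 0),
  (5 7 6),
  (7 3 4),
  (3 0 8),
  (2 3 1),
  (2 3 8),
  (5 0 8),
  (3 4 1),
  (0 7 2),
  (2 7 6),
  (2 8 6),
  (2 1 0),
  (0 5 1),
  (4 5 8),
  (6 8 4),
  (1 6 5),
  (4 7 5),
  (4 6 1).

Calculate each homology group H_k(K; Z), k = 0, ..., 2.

H_0 ≅ Z,  H_1 ≅ Z ⊕ Z/2Z,  H_2 = 0.

We work with the vertex ordering 0 < 1 < 2 < 3 < 4 < 5 < 6 < 7 < 8. The simplices of K, each written with vertices in increasing order, are:

  0-simplices (9): [0], [1], [2], [3], [4], [5], [6], [7], [8]
  1-simplices (27): (27 of them)
  2-simplices (18): [0,1,2], [0,1,5], [0,2,7], [0,3,7], [0,3,8], [0,5,8], [1,2,3], [1,3,4], [1,4,6], [1,5,6], [2,3,8], [2,6,7], [2,6,8], [3,4,7], [4,5,7], [4,5,8], [4,6,8], [5,6,7]

so the chain groups are C_0 ≅ Z^9, C_1 ≅ Z^27, C_2 ≅ Z^18.

The boundary map ∂_1: C_1 → C_0 is given by ∂[p,q] = [q] − [p].
As a 9×27 matrix over Z this has rank 8, with invariant factors (1,1,1,1,1,1,1,1).

∂_2: C_2 → C_1 sends each 2-simplex [p,q,r] to [q,r] − [p,r] + [p,q]. For instance
  ∂[0,5,8] = [5,8] − [0,8] + [0,5],
  ∂[1,4,6] = [4,6] − [1,6] + [1,4].
This gives a 27×18 integer matrix of rank 18; reducing to Smith normal form yields diagonal entries (1,1,1,1,1,1,1,1,1,1,1,1,1,1,1,1,1,2).

Computing H_k = (kernel of ∂_k) / (image of ∂_{k+1}):

  H_0: rank C_0 − rank ∂_1 = 9 − 8 = 1, and the invariant factors of ∂_1 are all 1, so H_0 ≅ Z.
  H_1: rank ker ∂_1 − rank ∂_2 = (27 − 8) − 18 = 1, and ∂_2 has invariant factor 2 > 1, so H_1 ≅ Z ⊕ Z/2Z.
  H_2: rank ker ∂_2 − rank ∂_3 = (18 − 18) − 0 = 0, and there is no ∂_3, so H_2 ≅ 0.

As a check, the Euler characteristic is 9 − 27 + 18 = 0, which agrees with 1 − 1 + 0 = 0.
(K is a triangulation of the Klein bottle.)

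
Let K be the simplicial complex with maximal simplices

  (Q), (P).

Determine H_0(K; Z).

Order the vertices as P < Q. Listing each simplex with vertices in this order, K has dimension 0 with simplices:

  0-simplices (2): P, Q

so the chain groups are C_0 ≅ Z^2.

From H_k ≅ ker(∂_k) / im(∂_{k+1}) we obtain:

  H_0: rank C_0 − rank ∂_1 = 2 − 0 = 2, and there is no ∂_1, so H_0 = Z^2.

(K is a triangulation of a set of 2 points.)

H_0 = Z^2.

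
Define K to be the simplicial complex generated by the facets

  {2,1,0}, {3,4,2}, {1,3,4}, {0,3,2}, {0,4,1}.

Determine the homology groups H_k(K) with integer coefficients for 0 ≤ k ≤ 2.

Take the total order 0 < 1 < 2 < 3 < 4 on the vertex set. Then K (dimension 2) consists of the simplices:

  0-simplices (5): [0], [1], [2], [3], [4]
  1-simplices (10): [0,1], [0,2], [0,3], [0,4], [1,2], [1,3], [1,4], [2,3], [2,4], [3,4]
  2-simplices (5): [0,1,2], [0,1,4], [0,2,3], [1,3,4], [2,3,4]

Hence C_0 ≅ Z^5, C_1 ≅ Z^10, C_2 ≅ Z^5.

∂_1: C_1 → C_0 maps an edge to its endpoints' difference, ∂[p,q] = q − p.
This gives a 5×10 integer matrix of rank 4; reducing to Smith normal form yields diagonal entries (1,1,1,1).

Boundary ∂_2: C_2 → C_1 maps a triangle to the signed sum of its edges. For instance
  ∂[0,2,3] = [2,3] − [0,3] + [0,2],
  ∂[1,3,4] = [3,4] − [1,4] + [1,3].
As a 10×5 matrix over Z this has rank 5, with invariant factors (1,1,1,1,1).

Computing H_k = (kernel of ∂_k) / (image of ∂_{k+1}):

  H_0: rank C_0 − rank ∂_1 = 5 − 4 = 1, and the invariant factors of ∂_1 are all 1, so H_0 ≅ Z.
  H_1: rank ker ∂_1 − rank ∂_2 = (10 − 4) − 5 = 1, and the invariant factors of ∂_2 are all 1, so H_1 ≅ Z.
  H_2: rank ker ∂_2 − rank ∂_3 = (5 − 5) − 0 = 0, and there is no ∂_3, so H_2 ≅ 0.

As a check, the Euler characteristic is 5 − 10 + 5 = 0, which agrees with 1 − 1 + 0 = 0.

H_0 ≅ Z,  H_1 ≅ Z,  H_2 = 0.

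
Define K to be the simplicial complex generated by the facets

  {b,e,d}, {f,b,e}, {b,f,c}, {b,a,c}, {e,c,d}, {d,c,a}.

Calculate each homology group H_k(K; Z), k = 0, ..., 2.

Take the total order a < b < c < d < e < f on the vertex set. Then K (dimension 2) consists of the simplices:

  0-simplices (6): a, b, c, d, e, f
  1-simplices (12): ab, ac, ad, bc, bd, be, bf, cd, ce, cf, de, ef
  2-simplices (6): abc, acd, bcf, bde, bef, cde

so the chain groups are C_0 ≅ Z^6, C_1 ≅ Z^12, C_2 ≅ Z^6.

∂_1: C_1 → C_0 maps an edge to its endpoints' difference, ∂[p,q] = q − p.
The resulting 6×12 matrix has rank 5, and its Smith normal form has invariant factors (1,1,1,1,1).

∂_2: C_2 → C_1 maps a triangle to the signed sum of its edges. For instance
  ∂bcf = cf − bf + bc,
  ∂bef = ef − bf + be.
As a 12×6 matrix over Z this has rank 6, with invariant factors (1,1,1,1,1,1).

Now H_k = ker ∂_k / im ∂_{k+1}, so:

  H_0: rank C_0 − rank ∂_1 = 6 − 5 = 1, and the invariant factors of ∂_1 are all 1, so H_0 = Z.
  H_1: rank ker ∂_1 − rank ∂_2 = (12 − 5) − 6 = 1, and the invariant factors of ∂_2 are all 1, so H_1 = Z.
  H_2: rank ker ∂_2 − rank ∂_3 = (6 − 6) − 0 = 0, and there is no ∂_3, so H_2 = 0.

As a check, the Euler characteristic is 6 − 12 + 6 = 0, which agrees with 1 − 1 + 0 = 0.

H_0 ≅ Z,  H_1 ≅ Z,  H_2 = 0.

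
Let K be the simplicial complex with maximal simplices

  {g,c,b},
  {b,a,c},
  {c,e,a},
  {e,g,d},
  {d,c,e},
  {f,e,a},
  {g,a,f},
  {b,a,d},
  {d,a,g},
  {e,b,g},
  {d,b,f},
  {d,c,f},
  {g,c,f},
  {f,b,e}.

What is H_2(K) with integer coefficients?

H_2 ≅ Z.

Take the total order a < b < c < d < e < f < g on the vertex set. Then K (dimension 2) consists of the simplices:

  0-simplices (7): a, b, c, d, e, f, g
  1-simplices (21): ab, ac, ad, ae, af, ag, bc, bd, be, bf, bg, cd, ce, cf, cg, de, df, dg, ef, eg, fg
  2-simplices (14): abc, abd, ace, adg, aef, afg, bcg, bdf, bef, beg, cde, cdf, cfg, deg

giving chain groups C_0 ≅ Z^7, C_1 ≅ Z^21, C_2 ≅ Z^14.

Boundary ∂_1: C_1 → C_0 maps an edge to its endpoints' difference, ∂[p,q] = q − p. For instance
  ∂df = f − d.
The resulting 7×21 matrix has rank 6, and its Smith normal form has invariant factors (1,1,1,1,1,1).

Boundary ∂_2: C_2 → C_1 acts by ∂[p,q,r] = [q,r] − [p,r] + [p,q]. For instance
  ∂abd = bd − ad + ab,
  ∂adg = dg − ag + ad.
The resulting 21×14 matrix has rank 13, and its Smith normal form has invariant factors (1,1,1,1,1,1,1,1,1,1,1,1,1).

From H_k ≅ ker(∂_k) / im(∂_{k+1}) we obtain:

  H_2: rank ker ∂_2 − rank ∂_3 = (14 − 13) − 0 = 1, and there is no ∂_3, so H_2 = Z.

(K is a triangulation of the torus T^2.)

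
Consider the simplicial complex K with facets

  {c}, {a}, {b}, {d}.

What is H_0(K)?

Fix the vertex order a < b < c < d and write every simplex with vertices in increasing order. Then dim K = 0 and the simplices of K are:

  0-simplices (4): a, b, c, d

so the chain groups are C_0 ≅ Z^4.

Reading off H_k = ker ∂_k / im ∂_{k+1}:

  H_0: rank C_0 − rank ∂_1 = 4 − 0 = 4, and there is no ∂_1, so H_0 ≅ Z^4.

H_0 = Z^4.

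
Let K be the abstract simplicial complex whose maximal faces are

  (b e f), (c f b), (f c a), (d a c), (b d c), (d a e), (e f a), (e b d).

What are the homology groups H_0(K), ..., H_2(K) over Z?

H_0 ≅ Z,  H_1 = 0,  H_2 ≅ Z.

Order the vertices as a < b < c < d < e < f. Listing each simplex with vertices in this order, K has dimension 2 with simplices:

  0-simplices (6): a, b, c, d, e, f
  1-simplices (12): ac, ad, ae, af, bc, bd, be, bf, cd, cf, de, ef
  2-simplices (8): acd, acf, ade, aef, bcd, bcf, bde, bef

Hence C_0 ≅ Z^6, C_1 ≅ Z^12, C_2 ≅ Z^8.

The boundary map ∂_1: C_1 → C_0 maps an edge to its endpoints' difference, ∂[p,q] = q − p. For instance
  ∂de = e − d.
The 6×12 boundary matrix has rank 5 and Smith normal form diag(1,1,1,1,1).

The boundary map ∂_2: C_2 → C_1 sends each 2-simplex [p,q,r] to [q,r] − [p,r] + [p,q]. For instance
  ∂bcd = cd − bd + bc,
  ∂bde = de − be + bd.
The 12×8 boundary matrix has rank 7 and Smith normal form diag(1,1,1,1,1,1,1).

Computing H_k = (kernel of ∂_k) / (image of ∂_{k+1}):

  H_0: rank C_0 − rank ∂_1 = 6 − 5 = 1, and the invariant factors of ∂_1 are all 1, so H_0 = Z.
  H_1: rank ker ∂_1 − rank ∂_2 = (12 − 5) − 7 = 0, and the invariant factors of ∂_2 are all 1, so H_1 = 0.
  H_2: rank ker ∂_2 − rank ∂_3 = (8 − 7) − 0 = 1, and there is no ∂_3, so H_2 = Z.

As a check, the Euler characteristic is 6 − 12 + 8 = 2, which agrees with 1 − 0 + 1 = 2.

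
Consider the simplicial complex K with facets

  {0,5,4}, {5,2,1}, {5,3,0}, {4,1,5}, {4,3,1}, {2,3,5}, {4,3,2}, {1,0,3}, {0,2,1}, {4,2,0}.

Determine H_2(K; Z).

Take the total order 0 < 1 < 2 < 3 < 4 < 5 on the vertex set. Then K (dimension 2) consists of the simplices:

  0-simplices (6): [0], [1], [2], [3], [4], [5]
  1-simplices (15): [0,1], [0,2], [0,3], [0,4], [0,5], [1,2], [1,3], [1,4], [1,5], [2,3], [2,4], [2,5], [3,4], [3,5], [4,5]
  2-simplices (10): [0,1,2], [0,1,3], [0,2,4], [0,3,5], [0,4,5], [1,2,5], [1,3,4], [1,4,5], [2,3,4], [2,3,5]

Hence C_0 ≅ Z^6, C_1 ≅ Z^15, C_2 ≅ Z^10.

The boundary map ∂_1: C_1 → C_0 maps an edge to its endpoints' difference, ∂[p,q] = q − p. For instance
  ∂[0,5] = [5] − [0].
The 6×15 boundary matrix has rank 5 and Smith normal form diag(1,1,1,1,1).

Boundary ∂_2: C_2 → C_1 acts by ∂[p,q,r] = [q,r] − [p,r] + [p,q]. For instance
  ∂[1,2,5] = [2,5] − [1,5] + [1,2],
  ∂[0,1,2] = [1,2] − [0,2] + [0,1].
The 15×10 boundary matrix has rank 10 and Smith normal form diag(1,1,1,1,1,1,1,1,1,2).

Now H_k = ker ∂_k / im ∂_{k+1}, so:

  H_2: rank ker ∂_2 − rank ∂_3 = (10 − 10) − 0 = 0, and there is no ∂_3, so H_2 ≅ 0.

(K is a triangulation of the real projective plane RP^2.)

H_2 = 0.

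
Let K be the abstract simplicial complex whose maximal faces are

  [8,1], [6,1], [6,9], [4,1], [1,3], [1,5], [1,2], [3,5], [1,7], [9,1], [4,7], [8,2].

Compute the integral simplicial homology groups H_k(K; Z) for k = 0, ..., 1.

Order the vertices as 1 < 2 < 3 < 4 < 5 < 6 < 7 < 8 < 9. Listing each simplex with vertices in this order, K has dimension 1 with simplices:

  0-simplices (9): [1], [2], [3], [4], [5], [6], [7], [8], [9]
  1-simplices (12): [1,2], [1,3], [1,4], [1,5], [1,6], [1,7], [1,8], [1,9], [2,8], [3,5], [4,7], [6,9]

giving chain groups C_0 ≅ Z^9, C_1 ≅ Z^12.

∂_1: C_1 → C_0 maps an edge to its endpoints' difference, ∂[p,q] = q − p.
The 9×12 boundary matrix has rank 8 and Smith normal form diag(1,1,1,1,1,1,1,1).

Now H_k = ker ∂_k / im ∂_{k+1}, so:

  H_0: rank C_0 − rank ∂_1 = 9 − 8 = 1, and the invariant factors of ∂_1 are all 1, so H_0 ≅ Z.
  H_1: rank ker ∂_1 − rank ∂_2 = (12 − 8) − 0 = 4, and there is no ∂_2, so H_1 ≅ Z^4.

H_0 = Z,  H_1 = Z^4.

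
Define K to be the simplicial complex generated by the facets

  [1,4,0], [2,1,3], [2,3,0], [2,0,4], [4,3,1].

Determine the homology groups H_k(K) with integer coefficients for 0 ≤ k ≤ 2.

Order the vertices as 0 < 1 < 2 < 3 < 4. Listing each simplex with vertices in this order, K has dimension 2 with simplices:

  0-simplices (5): [0], [1], [2], [3], [4]
  1-simplices (10): [0,1], [0,2], [0,3], [0,4], [1,2], [1,3], [1,4], [2,3], [2,4], [3,4]
  2-simplices (5): [0,1,4], [0,2,3], [0,2,4], [1,2,3], [1,3,4]

Hence C_0 ≅ Z^5, C_1 ≅ Z^10, C_2 ≅ Z^5.

The boundary map ∂_1: C_1 → C_0 is given by ∂[p,q] = [q] − [p].
The 5×10 boundary matrix has rank 4 and Smith normal form diag(1,1,1,1).

Boundary ∂_2: C_2 → C_1 acts by ∂[p,q,r] = [q,r] − [p,r] + [p,q]. For instance
  ∂[1,2,3] = [2,3] − [1,3] + [1,2],
  ∂[1,3,4] = [3,4] − [1,4] + [1,3].
As a 10×5 matrix over Z this has rank 5, with invariant factors (1,1,1,1,1).

Reading off H_k = ker ∂_k / im ∂_{k+1}:

  H_0: rank C_0 − rank ∂_1 = 5 − 4 = 1, and the invariant factors of ∂_1 are all 1, so H_0 ≅ Z.
  H_1: rank ker ∂_1 − rank ∂_2 = (10 − 4) − 5 = 1, and the invariant factors of ∂_2 are all 1, so H_1 ≅ Z.
  H_2: rank ker ∂_2 − rank ∂_3 = (5 − 5) − 0 = 0, and there is no ∂_3, so H_2 ≅ 0.

H_0 = Z,  H_1 = Z,  H_2 = 0.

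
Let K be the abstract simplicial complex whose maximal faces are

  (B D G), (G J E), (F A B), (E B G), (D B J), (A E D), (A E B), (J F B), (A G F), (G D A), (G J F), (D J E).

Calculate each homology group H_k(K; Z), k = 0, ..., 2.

H_0 ≅ Z,  H_1 ≅ Z/2,  H_2 = 0.

Take the total order A < B < D < E < F < G < J on the vertex set. Then K (dimension 2) consists of the simplices:

  0-simplices (7): A, B, D, E, F, G, J
  1-simplices (18): AB, AD, AE, AF, AG, BD, BE, BF, BG, BJ, DE, DG, DJ, EG, EJ, FG, FJ, GJ
  2-simplices (12): ABE, ABF, ADE, ADG, AFG, BDG, BDJ, BEG, BFJ, DEJ, EGJ, FGJ

giving chain groups C_0 ≅ Z^7, C_1 ≅ Z^18, C_2 ≅ Z^12.

The boundary map ∂_1: C_1 → C_0 maps an edge to its endpoints' difference, ∂[p,q] = q − p. For instance
  ∂BG = G − B.
The resulting 7×18 matrix has rank 6, and its Smith normal form has invariant factors (1,1,1,1,1,1).

Boundary ∂_2: C_2 → C_1 acts by ∂[p,q,r] = [q,r] − [p,r] + [p,q]. For instance
  ∂ADG = DG − AG + AD,
  ∂AFG = FG − AG + AF.
The 18×12 boundary matrix has rank 12 and Smith normal form diag(1,1,1,1,1,1,1,1,1,1,1,2).

Reading off H_k = ker ∂_k / im ∂_{k+1}:

  H_0: rank C_0 − rank ∂_1 = 7 − 6 = 1, and the invariant factors of ∂_1 are all 1, so H_0 = Z.
  H_1: rank ker ∂_1 − rank ∂_2 = (18 − 6) − 12 = 0, and ∂_2 has invariant factor 2 > 1, so H_1 = Z/2.
  H_2: rank ker ∂_2 − rank ∂_3 = (12 − 12) − 0 = 0, and there is no ∂_3, so H_2 = 0.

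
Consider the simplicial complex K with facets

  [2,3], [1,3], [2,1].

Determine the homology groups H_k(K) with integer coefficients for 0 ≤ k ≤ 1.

Order the vertices as 1 < 2 < 3. Listing each simplex with vertices in this order, K has dimension 1 with simplices:

  0-simplices (3): [1], [2], [3]
  1-simplices (3): [1,2], [1,3], [2,3]

Hence C_0 ≅ Z^3, C_1 ≅ Z^3.

The boundary map ∂_1: C_1 → C_0 maps an edge to its endpoints' difference, ∂[p,q] = q − p. For instance
  ∂[2,3] = [3] − [2].
As a 3×3 matrix over Z this has rank 2, with invariant factors (1,1).

Computing H_k = (kernel of ∂_k) / (image of ∂_{k+1}):

  H_0: rank C_0 − rank ∂_1 = 3 − 2 = 1, and the invariant factors of ∂_1 are all 1, so H_0 = Z.
  H_1: rank ker ∂_1 − rank ∂_2 = (3 − 2) − 0 = 1, and there is no ∂_2, so H_1 = Z.

(K is a triangulation of the circle S^1.)

H_0 = Z,  H_1 = Z.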